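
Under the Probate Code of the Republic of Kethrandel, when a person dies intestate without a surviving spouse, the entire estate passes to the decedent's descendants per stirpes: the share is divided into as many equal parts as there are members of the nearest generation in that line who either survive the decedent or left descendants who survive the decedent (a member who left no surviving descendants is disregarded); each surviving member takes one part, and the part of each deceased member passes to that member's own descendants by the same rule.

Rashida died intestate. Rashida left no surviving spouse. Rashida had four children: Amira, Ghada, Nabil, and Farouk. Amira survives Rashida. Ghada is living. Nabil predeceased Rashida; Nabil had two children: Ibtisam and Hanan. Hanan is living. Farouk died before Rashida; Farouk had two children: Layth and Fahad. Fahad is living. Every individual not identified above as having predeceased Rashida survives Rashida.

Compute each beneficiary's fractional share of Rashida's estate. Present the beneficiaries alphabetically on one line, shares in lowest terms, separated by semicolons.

There is no surviving spouse, so the entire estate passes to Rashida's descendants per stirpes.
The estate is divided into 4 equal shares of 1/4 among Amira, Ghada, Nabil, Farouk.
Amira is living and takes 1/4.
Ghada is living and takes 1/4.
Nabil predeceased; the 1/4 allotted to Nabil's branch passes to Nabil's issue by representation.
The 1/4 is divided into 2 equal shares of 1/8 among Ibtisam, Hanan.
Ibtisam is living and takes 1/8.
Hanan is living and takes 1/8.
Farouk predeceased; the 1/4 allotted to Farouk's branch passes to Farouk's issue by representation.
The 1/4 is divided into 2 equal shares of 1/8 among Layth, Fahad.
Layth is living and takes 1/8.
Fahad is living and takes 1/8.

Amira 1/4; Fahad 1/8; Ghada 1/4; Hanan 1/8; Ibtisam 1/8; Layth 1/8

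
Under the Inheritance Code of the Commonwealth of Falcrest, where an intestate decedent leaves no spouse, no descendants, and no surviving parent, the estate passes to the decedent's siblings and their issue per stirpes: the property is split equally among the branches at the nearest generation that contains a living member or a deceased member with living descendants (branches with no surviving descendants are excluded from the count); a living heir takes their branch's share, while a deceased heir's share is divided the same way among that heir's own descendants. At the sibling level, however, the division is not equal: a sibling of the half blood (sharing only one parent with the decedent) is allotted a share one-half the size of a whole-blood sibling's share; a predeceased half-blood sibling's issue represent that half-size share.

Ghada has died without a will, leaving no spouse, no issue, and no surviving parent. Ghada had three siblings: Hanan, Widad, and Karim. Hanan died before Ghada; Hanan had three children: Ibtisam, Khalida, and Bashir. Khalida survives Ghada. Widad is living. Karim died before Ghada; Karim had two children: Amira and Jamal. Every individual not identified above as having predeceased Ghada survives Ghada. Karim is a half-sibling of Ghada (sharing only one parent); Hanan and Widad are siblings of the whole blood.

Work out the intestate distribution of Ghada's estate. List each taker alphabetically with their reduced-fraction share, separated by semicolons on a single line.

Amira 1/10; Bashir 2/15; Ibtisam 2/15; Jamal 1/10; Khalida 2/15; Widad 2/5

No spouse, descendants, or parent survives, so the estate passes to Ghada's siblings per stirpes.
Half-blood siblings count for one-half the weight of whole-blood siblings at the initial division.
Dividing 1 in proportion to weights (total weight 5/2): Hanan (weight 1) → 2/5; Widad (weight 1) → 2/5; Karim (weight 1/2) → 1/5.
Hanan predeceased; the 2/5 allotted to Hanan's branch passes to Hanan's issue by representation.
The 2/5 is divided into 3 equal shares of 2/15 among Ibtisam, Khalida, Bashir.
Ibtisam is living and takes 2/15.
Khalida is living and takes 2/15.
Bashir is living and takes 2/15.
Widad is living and takes 2/5.
Karim predeceased; the 1/5 allotted to Karim's branch passes to Karim's issue by representation.
The 1/5 is divided into 2 equal shares of 1/10 among Amira, Jamal.
Amira is living and takes 1/10.
Jamal is living and takes 1/10.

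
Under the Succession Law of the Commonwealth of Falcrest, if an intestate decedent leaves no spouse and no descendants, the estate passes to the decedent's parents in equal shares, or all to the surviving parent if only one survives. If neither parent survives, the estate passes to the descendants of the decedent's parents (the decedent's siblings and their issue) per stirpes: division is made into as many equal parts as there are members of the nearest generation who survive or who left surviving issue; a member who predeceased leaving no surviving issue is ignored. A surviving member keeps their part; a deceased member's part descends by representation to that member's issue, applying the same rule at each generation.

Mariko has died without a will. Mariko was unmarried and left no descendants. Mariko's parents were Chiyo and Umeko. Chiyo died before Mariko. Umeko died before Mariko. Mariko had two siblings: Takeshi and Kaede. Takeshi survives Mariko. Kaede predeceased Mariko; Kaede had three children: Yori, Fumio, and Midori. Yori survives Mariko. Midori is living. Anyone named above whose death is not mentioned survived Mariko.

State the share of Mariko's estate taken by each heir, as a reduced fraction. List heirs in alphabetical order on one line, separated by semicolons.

Fumio 1/6; Midori 1/6; Takeshi 1/2; Yori 1/6

Neither parent survives and there are no descendants, so the estate passes to Mariko's siblings and their issue per stirpes.
The estate is divided into 2 equal shares of 1/2 among Takeshi, Kaede.
Takeshi is living and takes 1/2.
Kaede predeceased; the 1/2 allotted to Kaede's branch passes to Kaede's issue by representation.
The 1/2 is divided into 3 equal shares of 1/6 among Yori, Fumio, Midori.
Yori is living and takes 1/6.
Fumio is living and takes 1/6.
Midori is living and takes 1/6.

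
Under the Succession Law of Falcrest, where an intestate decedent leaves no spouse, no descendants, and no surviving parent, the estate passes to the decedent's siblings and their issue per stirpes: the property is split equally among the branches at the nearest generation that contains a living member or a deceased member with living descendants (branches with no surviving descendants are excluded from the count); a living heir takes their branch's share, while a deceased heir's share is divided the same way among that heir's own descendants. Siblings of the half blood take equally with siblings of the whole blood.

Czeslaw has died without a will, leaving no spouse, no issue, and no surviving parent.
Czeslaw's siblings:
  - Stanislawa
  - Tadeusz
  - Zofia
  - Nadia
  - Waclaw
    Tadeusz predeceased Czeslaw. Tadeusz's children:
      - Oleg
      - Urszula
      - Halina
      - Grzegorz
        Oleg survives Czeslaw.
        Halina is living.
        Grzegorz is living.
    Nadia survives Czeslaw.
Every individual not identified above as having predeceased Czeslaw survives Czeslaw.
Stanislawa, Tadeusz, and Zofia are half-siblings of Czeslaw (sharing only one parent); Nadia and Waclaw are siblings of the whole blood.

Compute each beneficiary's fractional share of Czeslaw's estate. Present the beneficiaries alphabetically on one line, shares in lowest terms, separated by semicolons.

No spouse, descendants, or parent survives, so the estate passes to Czeslaw's siblings per stirpes.
Half-blood and whole-blood siblings take equally under the stated rule.
The estate is divided into 5 equal shares of 1/5 among Stanislawa, Tadeusz, Zofia, Nadia, Waclaw.
Stanislawa is living and takes 1/5.
Tadeusz predeceased; the 1/5 allotted to Tadeusz's branch passes to Tadeusz's issue by representation.
The 1/5 is divided into 4 equal shares of 1/20 among Oleg, Urszula, Halina, Grzegorz.
Oleg is living and takes 1/20.
Urszula is living and takes 1/20.
Halina is living and takes 1/20.
Grzegorz is living and takes 1/20.
Zofia is living and takes 1/5.
Nadia is living and takes 1/5.
Waclaw is living and takes 1/5.

Grzegorz 1/20; Halina 1/20; Nadia 1/5; Oleg 1/20; Stanislawa 1/5; Urszula 1/20; Waclaw 1/5; Zofia 1/5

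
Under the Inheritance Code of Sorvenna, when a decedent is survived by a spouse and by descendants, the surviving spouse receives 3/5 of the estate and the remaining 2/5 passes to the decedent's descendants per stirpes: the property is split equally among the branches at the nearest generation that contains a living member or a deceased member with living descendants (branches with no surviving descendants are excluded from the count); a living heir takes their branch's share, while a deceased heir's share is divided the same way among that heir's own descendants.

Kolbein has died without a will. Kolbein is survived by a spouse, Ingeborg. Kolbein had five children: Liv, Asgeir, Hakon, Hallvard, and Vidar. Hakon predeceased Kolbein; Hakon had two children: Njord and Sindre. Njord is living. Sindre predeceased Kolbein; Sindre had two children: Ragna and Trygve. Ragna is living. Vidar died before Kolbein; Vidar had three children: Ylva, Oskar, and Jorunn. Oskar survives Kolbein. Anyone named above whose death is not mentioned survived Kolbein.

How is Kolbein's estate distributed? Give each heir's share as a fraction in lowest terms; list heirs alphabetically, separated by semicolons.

Asgeir 2/25; Hallvard 2/25; Ingeborg 3/5; Jorunn 2/75; Liv 2/25; Njord 1/25; Oskar 2/75; Ragna 1/50; Trygve 1/50; Ylva 2/75

Ingeborg, as surviving spouse, takes 3/5.
The remaining 2/5 passes to Kolbein's descendants per stirpes.
The 2/5 is divided into 5 equal shares of 2/25 among Liv, Asgeir, Hakon, Hallvard, Vidar.
Liv is living and takes 2/25.
Asgeir is living and takes 2/25.
Hakon predeceased; the 2/25 allotted to Hakon's branch passes to Hakon's issue by representation.
The 2/25 is divided into 2 equal shares of 1/25 among Njord, Sindre.
Njord is living and takes 1/25.
Sindre predeceased; the 1/25 allotted to Sindre's branch passes to Sindre's issue by representation.
The 1/25 is divided into 2 equal shares of 1/50 among Ragna, Trygve.
Ragna is living and takes 1/50.
Trygve is living and takes 1/50.
Hallvard is living and takes 2/25.
Vidar predeceased; the 2/25 allotted to Vidar's branch passes to Vidar's issue by representation.
The 2/25 is divided into 3 equal shares of 2/75 among Ylva, Oskar, Jorunn.
Ylva is living and takes 2/75.
Oskar is living and takes 2/75.
Jorunn is living and takes 2/75.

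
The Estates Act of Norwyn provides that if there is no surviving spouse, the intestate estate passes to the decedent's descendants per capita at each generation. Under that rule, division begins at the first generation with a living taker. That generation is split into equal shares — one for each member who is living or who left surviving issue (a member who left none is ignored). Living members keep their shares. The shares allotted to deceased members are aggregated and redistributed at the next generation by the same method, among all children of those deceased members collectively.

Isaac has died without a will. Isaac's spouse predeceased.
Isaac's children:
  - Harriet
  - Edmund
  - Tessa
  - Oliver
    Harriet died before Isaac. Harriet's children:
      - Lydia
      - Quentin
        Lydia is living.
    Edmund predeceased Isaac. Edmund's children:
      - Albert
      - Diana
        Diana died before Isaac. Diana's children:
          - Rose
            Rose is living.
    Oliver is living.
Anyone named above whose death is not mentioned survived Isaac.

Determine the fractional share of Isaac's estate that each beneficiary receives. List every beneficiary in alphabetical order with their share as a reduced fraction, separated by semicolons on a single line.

There is no surviving spouse, so the entire estate passes to Isaac's descendants per capita at each generation.
At generation 1 (Harriet, Edmund, Tessa, Oliver) there are 4 shares of (1)/4 = 1/4 each.
Living: Tessa and Oliver — each takes 1/4.
Deceased: Harriet and Edmund. Their combined 1/2 is pooled and carried to generation 2.
At generation 2 (Lydia, Quentin, Albert, Diana) there are 4 shares of (1/2)/4 = 1/8 each.
Living: Lydia, Quentin, and Albert — each takes 1/8.
Deceased: Diana. That 1/8 share is carried to generation 3.
At generation 3 (Rose) there are 1 shares of (1/8)/1 = 1/8 each.
Living: Rose — each takes 1/8.

Albert 1/8; Lydia 1/8; Oliver 1/4; Quentin 1/8; Rose 1/8; Tessa 1/4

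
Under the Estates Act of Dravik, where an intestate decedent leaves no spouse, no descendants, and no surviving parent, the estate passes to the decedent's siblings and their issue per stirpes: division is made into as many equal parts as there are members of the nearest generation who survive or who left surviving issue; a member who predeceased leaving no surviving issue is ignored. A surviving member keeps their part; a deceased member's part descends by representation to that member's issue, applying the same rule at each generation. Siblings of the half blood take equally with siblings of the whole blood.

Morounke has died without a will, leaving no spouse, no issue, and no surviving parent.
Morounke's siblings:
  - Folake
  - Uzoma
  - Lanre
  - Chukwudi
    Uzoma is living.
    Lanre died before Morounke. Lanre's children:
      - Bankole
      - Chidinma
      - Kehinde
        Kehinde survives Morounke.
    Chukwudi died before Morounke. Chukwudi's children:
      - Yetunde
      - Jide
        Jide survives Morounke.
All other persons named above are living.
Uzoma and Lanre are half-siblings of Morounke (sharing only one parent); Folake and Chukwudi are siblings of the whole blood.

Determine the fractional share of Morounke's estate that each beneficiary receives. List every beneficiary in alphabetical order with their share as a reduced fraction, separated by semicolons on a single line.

No spouse, descendants, or parent survives, so the estate passes to Morounke's siblings per stirpes.
Half-blood and whole-blood siblings take equally under the stated rule.
The estate is divided into 4 equal shares of 1/4 among Folake, Uzoma, Lanre, Chukwudi.
Folake is living and takes 1/4.
Uzoma is living and takes 1/4.
Lanre predeceased; the 1/4 allotted to Lanre's branch passes to Lanre's issue by representation.
The 1/4 is divided into 3 equal shares of 1/12 among Bankole, Chidinma, Kehinde.
Bankole is living and takes 1/12.
Chidinma is living and takes 1/12.
Kehinde is living and takes 1/12.
Chukwudi predeceased; the 1/4 allotted to Chukwudi's branch passes to Chukwudi's issue by representation.
The 1/4 is divided into 2 equal shares of 1/8 among Yetunde, Jide.
Yetunde is living and takes 1/8.
Jide is living and takes 1/8.

Bankole 1/12; Chidinma 1/12; Folake 1/4; Jide 1/8; Kehinde 1/12; Uzoma 1/4; Yetunde 1/8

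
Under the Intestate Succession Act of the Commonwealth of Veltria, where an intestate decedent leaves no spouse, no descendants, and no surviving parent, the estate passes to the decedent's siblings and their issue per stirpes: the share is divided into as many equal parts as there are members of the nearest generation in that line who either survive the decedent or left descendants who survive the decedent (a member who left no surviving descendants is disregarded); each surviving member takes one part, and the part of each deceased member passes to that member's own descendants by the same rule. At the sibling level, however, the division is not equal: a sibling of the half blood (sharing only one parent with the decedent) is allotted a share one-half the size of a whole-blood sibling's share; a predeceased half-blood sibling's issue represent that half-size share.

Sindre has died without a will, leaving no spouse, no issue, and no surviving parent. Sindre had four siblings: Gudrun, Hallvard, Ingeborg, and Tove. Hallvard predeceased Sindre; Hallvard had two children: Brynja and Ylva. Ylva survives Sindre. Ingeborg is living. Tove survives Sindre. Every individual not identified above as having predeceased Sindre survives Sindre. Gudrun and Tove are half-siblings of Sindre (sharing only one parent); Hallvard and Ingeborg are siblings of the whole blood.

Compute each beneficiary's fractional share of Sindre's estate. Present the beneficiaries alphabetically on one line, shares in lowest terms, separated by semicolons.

Brynja 1/6; Gudrun 1/6; Ingeborg 1/3; Tove 1/6; Ylva 1/6

No spouse, descendants, or parent survives, so the estate passes to Sindre's siblings per stirpes.
Half-blood siblings count for one-half the weight of whole-blood siblings at the initial division.
Dividing 1 in proportion to weights (total weight 3): Gudrun (weight 1/2) → 1/6; Hallvard (weight 1) → 1/3; Ingeborg (weight 1) → 1/3; Tove (weight 1/2) → 1/6.
Gudrun is living and takes 1/6.
Hallvard predeceased; the 1/3 allotted to Hallvard's branch passes to Hallvard's issue by representation.
The 1/3 is divided into 2 equal shares of 1/6 among Brynja, Ylva.
Brynja is living and takes 1/6.
Ylva is living and takes 1/6.
Ingeborg is living and takes 1/3.
Tove is living and takes 1/6.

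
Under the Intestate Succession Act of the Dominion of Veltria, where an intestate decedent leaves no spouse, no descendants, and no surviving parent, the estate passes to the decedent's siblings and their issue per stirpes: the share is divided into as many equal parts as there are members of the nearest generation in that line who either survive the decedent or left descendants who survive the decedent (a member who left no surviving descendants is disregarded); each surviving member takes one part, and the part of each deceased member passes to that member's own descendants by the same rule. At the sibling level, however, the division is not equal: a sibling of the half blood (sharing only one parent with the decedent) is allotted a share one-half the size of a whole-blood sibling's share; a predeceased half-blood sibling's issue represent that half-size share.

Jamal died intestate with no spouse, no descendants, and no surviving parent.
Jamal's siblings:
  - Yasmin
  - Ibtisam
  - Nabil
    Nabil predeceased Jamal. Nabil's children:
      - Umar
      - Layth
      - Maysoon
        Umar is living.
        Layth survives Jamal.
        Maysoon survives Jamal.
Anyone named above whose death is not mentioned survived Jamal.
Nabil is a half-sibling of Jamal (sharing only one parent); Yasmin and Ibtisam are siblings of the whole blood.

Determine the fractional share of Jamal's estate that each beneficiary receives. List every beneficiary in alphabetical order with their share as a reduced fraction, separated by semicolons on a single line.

Ibtisam 2/5; Layth 1/15; Maysoon 1/15; Umar 1/15; Yasmin 2/5

No spouse, descendants, or parent survives, so the estate passes to Jamal's siblings per stirpes.
Half-blood siblings count for one-half the weight of whole-blood siblings at the initial division.
Dividing 1 in proportion to weights (total weight 5/2): Yasmin (weight 1) → 2/5; Ibtisam (weight 1) → 2/5; Nabil (weight 1/2) → 1/5.
Yasmin is living and takes 2/5.
Ibtisam is living and takes 2/5.
Nabil predeceased; the 1/5 allotted to Nabil's branch passes to Nabil's issue by representation.
The 1/5 is divided into 3 equal shares of 1/15 among Umar, Layth, Maysoon.
Umar is living and takes 1/15.
Layth is living and takes 1/15.
Maysoon is living and takes 1/15.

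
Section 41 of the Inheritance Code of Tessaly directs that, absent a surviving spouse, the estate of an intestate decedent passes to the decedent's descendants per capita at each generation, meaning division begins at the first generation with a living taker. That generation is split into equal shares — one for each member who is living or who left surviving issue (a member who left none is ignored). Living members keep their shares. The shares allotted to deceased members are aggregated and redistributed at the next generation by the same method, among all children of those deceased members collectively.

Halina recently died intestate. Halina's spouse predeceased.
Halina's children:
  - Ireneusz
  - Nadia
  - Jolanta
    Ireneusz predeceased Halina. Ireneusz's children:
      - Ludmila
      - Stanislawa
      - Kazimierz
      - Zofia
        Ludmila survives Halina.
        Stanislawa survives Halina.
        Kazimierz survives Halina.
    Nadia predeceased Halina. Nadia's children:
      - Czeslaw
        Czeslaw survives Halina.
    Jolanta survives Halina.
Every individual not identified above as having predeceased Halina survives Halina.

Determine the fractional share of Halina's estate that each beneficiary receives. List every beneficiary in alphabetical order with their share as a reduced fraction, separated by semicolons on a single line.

There is no surviving spouse, so the entire estate passes to Halina's descendants per capita at each generation.
At generation 1 (Ireneusz, Nadia, Jolanta) there are 3 shares of (1)/3 = 1/3 each.
Living: Jolanta — each takes 1/3.
Deceased: Ireneusz and Nadia. Their combined 2/3 is pooled and carried to generation 2.
At generation 2 (Ludmila, Stanislawa, Kazimierz, Zofia, Czeslaw) there are 5 shares of (2/3)/5 = 2/15 each.
Living: Ludmila, Stanislawa, Kazimierz, Zofia, and Czeslaw — each takes 2/15.

Czeslaw 2/15; Jolanta 1/3; Kazimierz 2/15; Ludmila 2/15; Stanislawa 2/15; Zofia 2/15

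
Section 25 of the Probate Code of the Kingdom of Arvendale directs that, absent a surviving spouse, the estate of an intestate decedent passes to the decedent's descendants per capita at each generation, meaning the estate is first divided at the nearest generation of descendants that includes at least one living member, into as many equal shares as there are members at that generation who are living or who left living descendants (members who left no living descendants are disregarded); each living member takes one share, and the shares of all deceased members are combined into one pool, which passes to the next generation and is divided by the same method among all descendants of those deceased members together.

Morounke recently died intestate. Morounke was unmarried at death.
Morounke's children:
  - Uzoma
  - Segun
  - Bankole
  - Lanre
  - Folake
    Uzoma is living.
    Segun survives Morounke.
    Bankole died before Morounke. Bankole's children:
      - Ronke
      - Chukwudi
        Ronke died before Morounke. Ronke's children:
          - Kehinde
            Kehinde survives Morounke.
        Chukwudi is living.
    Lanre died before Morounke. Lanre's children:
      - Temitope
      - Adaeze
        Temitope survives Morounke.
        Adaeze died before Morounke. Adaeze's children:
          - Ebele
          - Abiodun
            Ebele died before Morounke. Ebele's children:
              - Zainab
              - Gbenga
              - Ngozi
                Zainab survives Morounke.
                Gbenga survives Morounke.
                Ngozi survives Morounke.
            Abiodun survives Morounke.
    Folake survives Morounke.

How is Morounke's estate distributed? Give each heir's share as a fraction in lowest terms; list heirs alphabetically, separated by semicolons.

There is no surviving spouse, so the entire estate passes to Morounke's descendants per capita at each generation.
At generation 1 (Uzoma, Segun, Bankole, Lanre, Folake) there are 5 shares of (1)/5 = 1/5 each.
Living: Uzoma, Segun, and Folake — each takes 1/5.
Deceased: Bankole and Lanre. Their combined 2/5 is pooled and carried to generation 2.
At generation 2 (Ronke, Chukwudi, Temitope, Adaeze) there are 4 shares of (2/5)/4 = 1/10 each.
Living: Chukwudi and Temitope — each takes 1/10.
Deceased: Ronke and Adaeze. Their combined 1/5 is pooled and carried to generation 3.
At generation 3 (Kehinde, Ebele, Abiodun) there are 3 shares of (1/5)/3 = 1/15 each.
Living: Kehinde and Abiodun — each takes 1/15.
Deceased: Ebele. That 1/15 share is carried to generation 4.
At generation 4 (Zainab, Gbenga, Ngozi) there are 3 shares of (1/15)/3 = 1/45 each.
Living: Zainab, Gbenga, and Ngozi — each takes 1/45.

Abiodun 1/15; Chukwudi 1/10; Folake 1/5; Gbenga 1/45; Kehinde 1/15; Ngozi 1/45; Segun 1/5; Temitope 1/10; Uzoma 1/5; Zainab 1/45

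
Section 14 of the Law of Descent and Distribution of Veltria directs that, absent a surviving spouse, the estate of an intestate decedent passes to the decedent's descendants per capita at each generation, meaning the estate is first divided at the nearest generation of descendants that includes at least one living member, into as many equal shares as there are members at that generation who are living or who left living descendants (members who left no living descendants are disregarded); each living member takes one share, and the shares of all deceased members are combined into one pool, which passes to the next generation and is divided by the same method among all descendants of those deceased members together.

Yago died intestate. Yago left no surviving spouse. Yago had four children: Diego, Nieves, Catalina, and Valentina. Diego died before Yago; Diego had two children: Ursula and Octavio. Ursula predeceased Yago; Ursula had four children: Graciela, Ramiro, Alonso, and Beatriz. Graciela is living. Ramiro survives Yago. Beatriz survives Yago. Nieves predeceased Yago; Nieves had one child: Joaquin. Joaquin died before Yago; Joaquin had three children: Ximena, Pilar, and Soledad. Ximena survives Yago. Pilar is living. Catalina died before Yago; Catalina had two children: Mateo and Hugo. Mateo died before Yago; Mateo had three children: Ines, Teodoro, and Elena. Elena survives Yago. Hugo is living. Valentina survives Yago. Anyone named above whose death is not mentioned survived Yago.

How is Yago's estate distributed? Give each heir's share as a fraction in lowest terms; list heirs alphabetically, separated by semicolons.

There is no surviving spouse, so the entire estate passes to Yago's descendants per capita at each generation.
At generation 1 (Diego, Nieves, Catalina, Valentina) there are 4 shares of (1)/4 = 1/4 each.
Living: Valentina — each takes 1/4.
Deceased: Diego, Nieves, and Catalina. Their combined 3/4 is pooled and carried to generation 2.
At generation 2 (Ursula, Octavio, Joaquin, Mateo, Hugo) there are 5 shares of (3/4)/5 = 3/20 each.
Living: Octavio and Hugo — each takes 3/20.
Deceased: Ursula, Joaquin, and Mateo. Their combined 9/20 is pooled and carried to generation 3.
At generation 3 (Graciela, Ramiro, Alonso, Beatriz, Ximena, Pilar, Soledad, Ines, Teodoro, Elena) there are 10 shares of (9/20)/10 = 9/200 each.
Living: Graciela, Ramiro, Alonso, Beatriz, Ximena, Pilar, Soledad, Ines, Teodoro, and Elena — each takes 9/200.

Alonso 9/200; Beatriz 9/200; Elena 9/200; Graciela 9/200; Hugo 3/20; Ines 9/200; Octavio 3/20; Pilar 9/200; Ramiro 9/200; Soledad 9/200; Teodoro 9/200; Valentina 1/4; Ximena 9/200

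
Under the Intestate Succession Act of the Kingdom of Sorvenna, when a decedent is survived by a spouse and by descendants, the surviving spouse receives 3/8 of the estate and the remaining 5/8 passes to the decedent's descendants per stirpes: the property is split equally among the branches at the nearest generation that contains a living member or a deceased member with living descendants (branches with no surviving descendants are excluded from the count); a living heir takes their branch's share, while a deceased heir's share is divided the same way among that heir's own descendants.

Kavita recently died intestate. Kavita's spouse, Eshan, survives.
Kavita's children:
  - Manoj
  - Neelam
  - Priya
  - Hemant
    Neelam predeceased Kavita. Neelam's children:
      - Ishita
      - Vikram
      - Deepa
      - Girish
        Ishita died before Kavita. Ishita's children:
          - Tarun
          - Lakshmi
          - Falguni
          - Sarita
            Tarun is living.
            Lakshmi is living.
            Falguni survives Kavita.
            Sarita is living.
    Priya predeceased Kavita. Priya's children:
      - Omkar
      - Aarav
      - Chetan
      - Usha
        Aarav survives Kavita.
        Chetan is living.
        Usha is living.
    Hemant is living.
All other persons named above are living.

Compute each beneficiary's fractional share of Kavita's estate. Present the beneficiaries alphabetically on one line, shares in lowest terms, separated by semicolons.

Aarav 5/128; Chetan 5/128; Deepa 5/128; Eshan 3/8; Falguni 5/512; Girish 5/128; Hemant 5/32; Lakshmi 5/512; Manoj 5/32; Omkar 5/128; Sarita 5/512; Tarun 5/512; Usha 5/128; Vikram 5/128

Eshan, as surviving spouse, takes 3/8.
The remaining 5/8 passes to Kavita's descendants per stirpes.
The 5/8 is divided into 4 equal shares of 5/32 among Manoj, Neelam, Priya, Hemant.
Manoj is living and takes 5/32.
Neelam predeceased; the 5/32 allotted to Neelam's branch passes to Neelam's issue by representation.
The 5/32 is divided into 4 equal shares of 5/128 among Ishita, Vikram, Deepa, Girish.
Ishita predeceased; the 5/128 allotted to Ishita's branch passes to Ishita's issue by representation.
The 5/128 is divided into 4 equal shares of 5/512 among Tarun, Lakshmi, Falguni, Sarita.
Tarun is living and takes 5/512.
Lakshmi is living and takes 5/512.
Falguni is living and takes 5/512.
Sarita is living and takes 5/512.
Vikram is living and takes 5/128.
Deepa is living and takes 5/128.
Girish is living and takes 5/128.
Priya predeceased; the 5/32 allotted to Priya's branch passes to Priya's issue by representation.
The 5/32 is divided into 4 equal shares of 5/128 among Omkar, Aarav, Chetan, Usha.
Omkar is living and takes 5/128.
Aarav is living and takes 5/128.
Chetan is living and takes 5/128.
Usha is living and takes 5/128.
Hemant is living and takes 5/32.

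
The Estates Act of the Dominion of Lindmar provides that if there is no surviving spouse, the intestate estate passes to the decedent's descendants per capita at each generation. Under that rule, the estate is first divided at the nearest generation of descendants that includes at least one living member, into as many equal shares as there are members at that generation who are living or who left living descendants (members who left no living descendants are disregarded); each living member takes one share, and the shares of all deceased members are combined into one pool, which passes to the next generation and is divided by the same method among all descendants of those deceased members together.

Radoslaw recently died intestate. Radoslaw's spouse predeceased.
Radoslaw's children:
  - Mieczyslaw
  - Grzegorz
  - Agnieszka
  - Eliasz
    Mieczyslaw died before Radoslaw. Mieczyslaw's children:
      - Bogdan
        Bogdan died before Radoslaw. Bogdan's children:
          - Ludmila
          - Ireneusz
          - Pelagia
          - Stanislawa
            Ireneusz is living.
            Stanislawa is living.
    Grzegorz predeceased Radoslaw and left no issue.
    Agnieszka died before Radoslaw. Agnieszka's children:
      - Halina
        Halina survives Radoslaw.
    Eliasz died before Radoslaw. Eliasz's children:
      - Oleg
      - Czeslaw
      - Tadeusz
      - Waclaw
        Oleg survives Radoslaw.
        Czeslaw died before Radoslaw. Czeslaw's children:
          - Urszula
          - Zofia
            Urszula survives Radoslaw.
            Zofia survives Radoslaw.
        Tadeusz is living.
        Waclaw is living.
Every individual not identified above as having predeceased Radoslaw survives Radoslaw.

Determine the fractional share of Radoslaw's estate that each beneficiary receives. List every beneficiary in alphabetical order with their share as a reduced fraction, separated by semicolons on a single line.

There is no surviving spouse, so the entire estate passes to Radoslaw's descendants per capita at each generation.
No one at generation 1 (Mieczyslaw, Agnieszka, Eliasz) is living; moving to the next generation.
At generation 2 (Bogdan, Halina, Oleg, Czeslaw, Tadeusz, Waclaw) there are 6 shares of (1)/6 = 1/6 each.
Living: Halina, Oleg, Tadeusz, and Waclaw — each takes 1/6.
Deceased: Bogdan and Czeslaw. Their combined 1/3 is pooled and carried to generation 3.
At generation 3 (Ludmila, Ireneusz, Pelagia, Stanislawa, Urszula, Zofia) there are 6 shares of (1/3)/6 = 1/18 each.
Living: Ludmila, Ireneusz, Pelagia, Stanislawa, Urszula, and Zofia — each takes 1/18.

Halina 1/6; Ireneusz 1/18; Ludmila 1/18; Oleg 1/6; Pelagia 1/18; Stanislawa 1/18; Tadeusz 1/6; Urszula 1/18; Waclaw 1/6; Zofia 1/18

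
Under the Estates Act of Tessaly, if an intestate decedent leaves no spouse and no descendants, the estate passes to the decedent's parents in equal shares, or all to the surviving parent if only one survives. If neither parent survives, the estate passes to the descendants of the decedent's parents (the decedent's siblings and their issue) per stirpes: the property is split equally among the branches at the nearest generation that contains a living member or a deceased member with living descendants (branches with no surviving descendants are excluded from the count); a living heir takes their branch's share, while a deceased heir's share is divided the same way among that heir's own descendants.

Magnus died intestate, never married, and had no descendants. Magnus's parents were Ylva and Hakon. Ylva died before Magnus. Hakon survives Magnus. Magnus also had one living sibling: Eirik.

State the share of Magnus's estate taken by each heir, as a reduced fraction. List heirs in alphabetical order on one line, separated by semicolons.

Only one parent, Hakon, survives, so Hakon takes the entire estate. The siblings take nothing because a surviving parent has priority.

Hakon 1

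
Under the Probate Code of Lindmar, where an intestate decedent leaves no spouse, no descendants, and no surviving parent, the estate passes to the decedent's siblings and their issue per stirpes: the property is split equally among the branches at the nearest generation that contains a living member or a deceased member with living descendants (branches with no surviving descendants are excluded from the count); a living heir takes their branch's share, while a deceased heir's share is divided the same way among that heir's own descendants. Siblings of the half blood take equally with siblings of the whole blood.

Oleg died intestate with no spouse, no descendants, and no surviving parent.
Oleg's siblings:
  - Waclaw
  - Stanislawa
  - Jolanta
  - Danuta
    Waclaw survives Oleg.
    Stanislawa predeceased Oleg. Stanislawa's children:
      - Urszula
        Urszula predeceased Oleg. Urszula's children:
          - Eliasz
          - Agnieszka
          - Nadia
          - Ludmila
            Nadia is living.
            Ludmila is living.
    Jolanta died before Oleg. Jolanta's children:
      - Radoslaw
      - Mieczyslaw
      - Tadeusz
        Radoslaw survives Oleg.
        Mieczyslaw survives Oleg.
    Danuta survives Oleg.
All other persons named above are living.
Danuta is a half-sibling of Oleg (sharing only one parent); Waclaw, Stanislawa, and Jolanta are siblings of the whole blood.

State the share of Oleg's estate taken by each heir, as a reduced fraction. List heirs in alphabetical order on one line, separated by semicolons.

Agnieszka 1/16; Danuta 1/4; Eliasz 1/16; Ludmila 1/16; Mieczyslaw 1/12; Nadia 1/16; Radoslaw 1/12; Tadeusz 1/12; Waclaw 1/4

No spouse, descendants, or parent survives, so the estate passes to Oleg's siblings per stirpes.
Half-blood and whole-blood siblings take equally under the stated rule.
The estate is divided into 4 equal shares of 1/4 among Waclaw, Stanislawa, Jolanta, Danuta.
Waclaw is living and takes 1/4.
Stanislawa predeceased; the 1/4 allotted to Stanislawa's branch passes to Stanislawa's issue by representation.
Urszula's line is the sole branch at this level, so the full 1/4 passes to Urszula's issue by representation.
The 1/4 is divided into 4 equal shares of 1/16 among Eliasz, Agnieszka, Nadia, Ludmila.
Eliasz is living and takes 1/16.
Agnieszka is living and takes 1/16.
Nadia is living and takes 1/16.
Ludmila is living and takes 1/16.
Jolanta predeceased; the 1/4 allotted to Jolanta's branch passes to Jolanta's issue by representation.
The 1/4 is divided into 3 equal shares of 1/12 among Radoslaw, Mieczyslaw, Tadeusz.
Radoslaw is living and takes 1/12.
Mieczyslaw is living and takes 1/12.
Tadeusz is living and takes 1/12.
Danuta is living and takes 1/4.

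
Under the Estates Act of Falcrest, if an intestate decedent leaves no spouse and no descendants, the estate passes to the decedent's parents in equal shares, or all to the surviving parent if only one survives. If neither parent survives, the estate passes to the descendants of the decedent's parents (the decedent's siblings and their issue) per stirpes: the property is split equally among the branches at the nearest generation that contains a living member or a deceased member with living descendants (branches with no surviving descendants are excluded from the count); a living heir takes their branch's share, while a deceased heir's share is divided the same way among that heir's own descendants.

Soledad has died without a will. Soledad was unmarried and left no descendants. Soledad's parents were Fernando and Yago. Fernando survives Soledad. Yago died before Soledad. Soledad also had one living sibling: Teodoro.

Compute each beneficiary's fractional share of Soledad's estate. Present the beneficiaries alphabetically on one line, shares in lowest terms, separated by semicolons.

Only one parent, Fernando, survives, so Fernando takes the entire estate. The siblings take nothing because a surviving parent has priority.

Fernando 1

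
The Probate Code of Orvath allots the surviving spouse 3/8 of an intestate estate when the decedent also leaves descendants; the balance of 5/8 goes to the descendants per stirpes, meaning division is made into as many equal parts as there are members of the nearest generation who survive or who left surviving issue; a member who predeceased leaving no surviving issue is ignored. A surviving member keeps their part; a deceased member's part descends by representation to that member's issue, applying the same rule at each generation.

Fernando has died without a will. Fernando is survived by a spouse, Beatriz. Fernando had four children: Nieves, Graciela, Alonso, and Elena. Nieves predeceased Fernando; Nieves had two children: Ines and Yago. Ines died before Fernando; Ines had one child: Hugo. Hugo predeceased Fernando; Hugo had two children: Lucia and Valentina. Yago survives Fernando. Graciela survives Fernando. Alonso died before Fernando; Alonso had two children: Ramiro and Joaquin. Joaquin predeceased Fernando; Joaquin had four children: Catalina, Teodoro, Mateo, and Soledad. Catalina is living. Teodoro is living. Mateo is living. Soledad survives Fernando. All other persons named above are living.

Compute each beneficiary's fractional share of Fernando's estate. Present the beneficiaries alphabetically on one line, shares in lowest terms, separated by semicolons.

Beatriz, as surviving spouse, takes 3/8.
The remaining 5/8 passes to Fernando's descendants per stirpes.
The 5/8 is divided into 4 equal shares of 5/32 among Nieves, Graciela, Alonso, Elena.
Nieves predeceased; the 5/32 allotted to Nieves's branch passes to Nieves's issue by representation.
The 5/32 is divided into 2 equal shares of 5/64 among Ines, Yago.
Ines predeceased; the 5/64 allotted to Ines's branch passes to Ines's issue by representation.
Hugo's line is the sole branch at this level, so the full 5/64 passes to Hugo's issue by representation.
The 5/64 is divided into 2 equal shares of 5/128 among Lucia, Valentina.
Lucia is living and takes 5/128.
Valentina is living and takes 5/128.
Yago is living and takes 5/64.
Graciela is living and takes 5/32.
Alonso predeceased; the 5/32 allotted to Alonso's branch passes to Alonso's issue by representation.
The 5/32 is divided into 2 equal shares of 5/64 among Ramiro, Joaquin.
Ramiro is living and takes 5/64.
Joaquin predeceased; the 5/64 allotted to Joaquin's branch passes to Joaquin's issue by representation.
The 5/64 is divided into 4 equal shares of 5/256 among Catalina, Teodoro, Mateo, Soledad.
Catalina is living and takes 5/256.
Teodoro is living and takes 5/256.
Mateo is living and takes 5/256.
Soledad is living and takes 5/256.
Elena is living and takes 5/32.

Beatriz 3/8; Catalina 5/256; Elena 5/32; Graciela 5/32; Lucia 5/128; Mateo 5/256; Ramiro 5/64; Soledad 5/256; Teodoro 5/256; Valentina 5/128; Yago 5/64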